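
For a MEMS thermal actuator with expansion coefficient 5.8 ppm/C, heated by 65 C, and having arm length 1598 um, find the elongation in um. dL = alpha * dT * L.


Step 1: Convert CTE: alpha = 5.8 ppm/C = 5.8e-6 /C
Step 2: dL = 5.8e-6 * 65 * 1598
dL = 0.6024 um


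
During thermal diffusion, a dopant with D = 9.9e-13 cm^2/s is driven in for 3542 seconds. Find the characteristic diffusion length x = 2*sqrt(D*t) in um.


Step 1: Compute D*t = 9.9e-13 * 3542 = 3.50658e-09 cm^2
Step 2: sqrt(D*t) = 5.92164e-05 cm
Step 3: x = 2 * 5.92164e-05 cm = 1.184328e-04 cm
Step 4: Convert to um (1 cm = 1e4 um): x = 1.184 um


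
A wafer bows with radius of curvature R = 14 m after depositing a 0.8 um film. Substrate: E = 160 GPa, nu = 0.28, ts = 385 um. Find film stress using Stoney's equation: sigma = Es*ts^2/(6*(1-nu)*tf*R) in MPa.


Step 1: Compute numerator: Es * ts^2 = 160 * 385^2 = 23716000 (GPa*um^2)
Step 2: Compute denominator (R in um): 6*(1-nu)*tf*R = 6*0.72*0.8*14e6 = 48384000.0 (um^2)
Step 3: sigma (GPa) = 23716000 / 48384000.0 = 4.90162e-01 GPa
Step 4: Convert to MPa (x1000): sigma = 490.2 MPa


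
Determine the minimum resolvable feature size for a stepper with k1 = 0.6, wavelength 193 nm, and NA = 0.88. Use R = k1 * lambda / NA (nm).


Step 1: Identify values: k1 = 0.6, lambda = 193 nm, NA = 0.88
Step 2: R = k1 * lambda / NA
R = 0.6 * 193 / 0.88
R = 131.6 nm


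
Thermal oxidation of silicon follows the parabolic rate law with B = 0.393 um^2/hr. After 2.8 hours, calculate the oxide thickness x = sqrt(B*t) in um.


Step 1: Compute B*t = 0.393 * 2.8 = 1.1004
Step 2: x = sqrt(1.1004)
x = 1.049 um


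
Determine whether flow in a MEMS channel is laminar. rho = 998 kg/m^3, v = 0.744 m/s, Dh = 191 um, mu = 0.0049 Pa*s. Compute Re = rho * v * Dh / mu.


Step 1: Convert Dh to meters: Dh = 191e-6 m
Step 2: Re = rho * v * Dh / mu
Re = 998 * 0.744 * 191e-6 / 0.0049
Re = 28.943
Since Re = 28.943 is below ~2300, the flow is laminar.


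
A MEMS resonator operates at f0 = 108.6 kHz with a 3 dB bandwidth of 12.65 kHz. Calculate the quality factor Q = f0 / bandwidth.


Step 1: Q = f0 / bandwidth
Step 2: Q = 108.6 / 12.65
Q = 8.6


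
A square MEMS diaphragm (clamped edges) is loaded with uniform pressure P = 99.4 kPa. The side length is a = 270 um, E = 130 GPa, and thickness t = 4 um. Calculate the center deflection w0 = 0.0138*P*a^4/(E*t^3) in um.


Step 1: Convert pressure to compatible units (E is in GPa, so P in GPa).
P = 99.4 kPa = 99.4e-6 GPa
Step 2: Compute numerator: 0.0138 * P * a^4.
a^4 = 270^4 = 5314410000
numerator = 0.0138 * 99.4e-6 * 5314410000 = 7.28988e+03
Step 3: Compute denominator: E * t^3 = 130 * 4^3 = 8320
Step 4: w0 = numerator / denominator = 7.28988e+03 / 8320 = 0.8762 um


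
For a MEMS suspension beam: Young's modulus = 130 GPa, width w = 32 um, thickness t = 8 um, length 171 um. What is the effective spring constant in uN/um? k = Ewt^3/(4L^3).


Step 1: Convert E to consistent units (1 GPa = 1000 uN/um^2).
E = 130 GPa = 130000 uN/um^2
Step 2: Compute t^3 = 8^3 = 512
Step 3: Compute L^3 = 171^3 = 5000211
Step 4: k = 130000 * 32 * 512 / (4 * 5000211)
k = 106.4915 uN/um


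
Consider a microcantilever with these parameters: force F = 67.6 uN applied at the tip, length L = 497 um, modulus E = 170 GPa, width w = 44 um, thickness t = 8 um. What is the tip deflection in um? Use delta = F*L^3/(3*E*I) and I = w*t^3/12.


Step 1: Calculate the second moment of area.
I = w * t^3 / 12 = 44 * 8^3 / 12 = 1877.3333 um^4
Step 2: Convert E to consistent units (1 GPa = 1000 uN/um^2).
E = 170 GPa = 170000 uN/um^2
Step 3: Calculate tip deflection.
delta = F * L^3 / (3 * E * I)
delta = 67.6 * 497^3 / (3 * 170000 * 1877.3333)
delta = 8.6677 um


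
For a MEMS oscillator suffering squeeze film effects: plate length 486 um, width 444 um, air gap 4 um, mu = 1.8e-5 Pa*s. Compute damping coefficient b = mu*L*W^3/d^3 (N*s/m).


Step 1: Convert to SI.
L = 486e-6 m, W = 444e-6 m, d = 4e-6 m
Step 2: W^3 = (444e-6)^3 = 8.75e-11 m^3
Step 3: d^3 = (4e-6)^3 = 6.40e-17 m^3
Step 4: b = 1.8e-5 * 486e-6 * 8.75e-11 / 6.40e-17
b = 1.20e-02 N*s/m


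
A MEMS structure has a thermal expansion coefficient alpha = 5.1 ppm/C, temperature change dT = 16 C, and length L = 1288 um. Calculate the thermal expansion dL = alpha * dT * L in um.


Step 1: Convert CTE: alpha = 5.1 ppm/C = 5.1e-6 /C
Step 2: dL = 5.1e-6 * 16 * 1288
dL = 0.1051 um


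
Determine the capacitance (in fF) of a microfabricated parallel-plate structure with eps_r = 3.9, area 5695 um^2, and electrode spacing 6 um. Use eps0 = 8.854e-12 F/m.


Step 1: Convert area to m^2: A = 5695e-12 m^2
Step 2: Convert gap to m: d = 6e-6 m
Step 3: C = eps0 * eps_r * A / d
C = 8.854e-12 * 3.9 * 5695e-12 / 6e-6
Step 4: Convert to fF (multiply by 1e15).
C = 32.78 fF


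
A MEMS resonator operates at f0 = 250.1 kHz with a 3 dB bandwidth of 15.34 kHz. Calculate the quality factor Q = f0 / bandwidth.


Step 1: Q = f0 / bandwidth
Step 2: Q = 250.1 / 15.34
Q = 16.3


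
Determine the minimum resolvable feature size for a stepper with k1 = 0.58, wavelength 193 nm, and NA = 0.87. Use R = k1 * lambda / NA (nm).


Step 1: Identify values: k1 = 0.58, lambda = 193 nm, NA = 0.87
Step 2: R = k1 * lambda / NA
R = 0.58 * 193 / 0.87
R = 128.7 nm


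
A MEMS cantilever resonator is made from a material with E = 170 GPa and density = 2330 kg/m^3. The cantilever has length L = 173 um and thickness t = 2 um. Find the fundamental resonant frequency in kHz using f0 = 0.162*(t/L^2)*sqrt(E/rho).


Step 1: Convert units to SI.
t_SI = 2e-6 m, L_SI = 173e-6 m
Step 2: Calculate sqrt(E/rho).
sqrt(170e9 / 2330) = 8541.74 m/s
Step 3: Compute f0.
f0 = 0.162 * 2e-6 / (173e-6)^2 * 8541.74 = 92469.6 Hz = 92.47 kHz


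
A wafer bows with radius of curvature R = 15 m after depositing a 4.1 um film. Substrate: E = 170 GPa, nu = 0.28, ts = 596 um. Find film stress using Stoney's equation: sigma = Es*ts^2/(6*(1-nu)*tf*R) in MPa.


Step 1: Compute numerator: Es * ts^2 = 170 * 596^2 = 60386720 (GPa*um^2)
Step 2: Compute denominator (R in um): 6*(1-nu)*tf*R = 6*0.72*4.1*15e6 = 265680000.0 (um^2)
Step 3: sigma (GPa) = 60386720 / 265680000.0 = 2.27291e-01 GPa
Step 4: Convert to MPa (x1000): sigma = 227.3 MPa


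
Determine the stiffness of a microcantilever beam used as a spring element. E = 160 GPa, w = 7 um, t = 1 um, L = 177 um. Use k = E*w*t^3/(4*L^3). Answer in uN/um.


Step 1: Convert E to consistent units (1 GPa = 1000 uN/um^2).
E = 160 GPa = 160000 uN/um^2
Step 2: Compute t^3 = 1^3 = 1
Step 3: Compute L^3 = 177^3 = 5545233
Step 4: k = 160000 * 7 * 1 / (4 * 5545233)
k = 0.0505 uN/um


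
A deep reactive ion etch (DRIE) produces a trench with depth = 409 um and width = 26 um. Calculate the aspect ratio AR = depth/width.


Step 1: AR = depth / width
Step 2: AR = 409 / 26
AR = 15.7


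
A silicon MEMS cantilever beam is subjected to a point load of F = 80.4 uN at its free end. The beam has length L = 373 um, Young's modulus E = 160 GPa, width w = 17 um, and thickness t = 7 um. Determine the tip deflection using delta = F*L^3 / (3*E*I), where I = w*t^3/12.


Step 1: Calculate the second moment of area.
I = w * t^3 / 12 = 17 * 7^3 / 12 = 485.9167 um^4
Step 2: Convert E to consistent units (1 GPa = 1000 uN/um^2).
E = 160 GPa = 160000 uN/um^2
Step 3: Calculate tip deflection.
delta = F * L^3 / (3 * E * I)
delta = 80.4 * 373^3 / (3 * 160000 * 485.9167)
delta = 17.8887 um


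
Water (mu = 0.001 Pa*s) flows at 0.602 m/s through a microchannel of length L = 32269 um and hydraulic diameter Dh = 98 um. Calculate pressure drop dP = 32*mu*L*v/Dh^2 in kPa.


Step 1: Convert to SI: L = 32269e-6 m, Dh = 98e-6 m
Step 2: dP = 32 * 0.001 * 32269e-6 * 0.602 / (98e-6)^2
Step 3: dP = 64726.16 Pa
Step 4: Convert to kPa: dP = 64.73 kPa


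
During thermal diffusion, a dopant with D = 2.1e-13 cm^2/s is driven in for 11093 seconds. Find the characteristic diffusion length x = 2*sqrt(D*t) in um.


Step 1: Compute D*t = 2.1e-13 * 11093 = 2.32953e-09 cm^2
Step 2: sqrt(D*t) = 4.8265e-05 cm
Step 3: x = 2 * 4.8265e-05 cm = 9.653e-05 cm
Step 4: Convert to um (1 cm = 1e4 um): x = 0.965 um


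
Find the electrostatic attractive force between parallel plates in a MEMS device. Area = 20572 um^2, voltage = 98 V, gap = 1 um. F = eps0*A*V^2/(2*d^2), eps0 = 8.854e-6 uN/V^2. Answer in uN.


Step 1: Identify parameters.
eps0 = 8.854e-6 uN/V^2, A = 20572 um^2, V = 98 V, d = 1 um
Step 2: Compute V^2 = 98^2 = 9604
Step 3: Compute d^2 = 1^2 = 1
Step 4: F = 0.5 * 8.854e-6 * 20572 * 9604 / 1
F = 874.658 uN


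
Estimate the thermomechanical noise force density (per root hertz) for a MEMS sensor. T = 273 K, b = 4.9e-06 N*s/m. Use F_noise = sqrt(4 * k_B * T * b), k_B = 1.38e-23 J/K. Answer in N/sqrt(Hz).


Step 1: Compute 4 * k_B * T * b
= 4 * 1.38e-23 * 273 * 4.9e-06
= 7.3841e-26 N^2/Hz
Step 2: F_noise = sqrt(7.3841e-26)
F_noise = 2.72e-13 N/sqrt(Hz)


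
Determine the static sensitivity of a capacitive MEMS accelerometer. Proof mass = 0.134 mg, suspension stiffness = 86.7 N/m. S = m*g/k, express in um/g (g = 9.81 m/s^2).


Step 1: Convert mass: m = 0.134 mg = 1.34e-07 kg
Step 2: S = m * g / k = 1.34e-07 * 9.81 / 86.7
Step 3: S = 1.52e-08 m/g
Step 4: Convert to um/g: S = 0.015 um/g


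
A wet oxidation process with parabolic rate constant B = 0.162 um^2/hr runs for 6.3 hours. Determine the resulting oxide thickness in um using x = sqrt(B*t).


Step 1: Compute B*t = 0.162 * 6.3 = 1.0206
Step 2: x = sqrt(1.0206)
x = 1.01 um


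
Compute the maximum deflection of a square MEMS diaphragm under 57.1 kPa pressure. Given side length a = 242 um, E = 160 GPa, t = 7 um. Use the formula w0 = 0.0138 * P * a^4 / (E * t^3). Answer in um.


Step 1: Convert pressure to compatible units (E is in GPa, so P in GPa).
P = 57.1 kPa = 57.1e-6 GPa
Step 2: Compute numerator: 0.0138 * P * a^4.
a^4 = 242^4 = 3429742096
numerator = 0.0138 * 57.1e-6 * 3429742096 = 2.7026e+03
Step 3: Compute denominator: E * t^3 = 160 * 7^3 = 54880
Step 4: w0 = numerator / denominator = 2.7026e+03 / 54880 = 0.0492 um


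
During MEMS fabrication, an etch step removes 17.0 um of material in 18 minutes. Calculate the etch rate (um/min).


Step 1: Etch rate = depth / time
Step 2: rate = 17.0 / 18
rate = 0.944 um/min


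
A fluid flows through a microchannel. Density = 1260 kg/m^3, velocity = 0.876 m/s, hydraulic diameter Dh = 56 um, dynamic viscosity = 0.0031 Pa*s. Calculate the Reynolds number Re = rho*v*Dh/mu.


Step 1: Convert Dh to meters: Dh = 56e-6 m
Step 2: Re = rho * v * Dh / mu
Re = 1260 * 0.876 * 56e-6 / 0.0031
Re = 19.939


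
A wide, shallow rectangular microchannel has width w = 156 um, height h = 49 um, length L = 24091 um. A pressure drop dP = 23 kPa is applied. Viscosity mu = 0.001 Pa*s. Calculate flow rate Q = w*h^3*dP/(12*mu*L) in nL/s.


Step 1: Convert all dimensions to SI (meters).
w = 156e-6 m, h = 49e-6 m, L = 24091e-6 m, dP = 23e3 Pa
Step 2: Q = w * h^3 * dP / (12 * mu * L)
Q = 156e-6 * (49e-6)^3 * 23e3 / (12 * 0.001 * 24091e-6) = 1.46017397e-09 m^3/s
Step 3: Convert Q from m^3/s to nL/s (1 m^3 = 1e12 nL, so multiply by 1e12).
Q = 1460.174 nL/s


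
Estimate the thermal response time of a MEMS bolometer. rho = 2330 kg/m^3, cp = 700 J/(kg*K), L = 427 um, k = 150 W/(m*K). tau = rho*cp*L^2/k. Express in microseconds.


Step 1: Convert L to m: L = 427e-6 m
Step 2: L^2 = (427e-6)^2 = 1.82329e-07 m^2
Step 3: tau = 2330 * 700 * 1.82329e-07 / 150 = 1.98252399e-03 s
Step 4: Convert to microseconds (multiply by 1e6).
tau = 1982.524 us


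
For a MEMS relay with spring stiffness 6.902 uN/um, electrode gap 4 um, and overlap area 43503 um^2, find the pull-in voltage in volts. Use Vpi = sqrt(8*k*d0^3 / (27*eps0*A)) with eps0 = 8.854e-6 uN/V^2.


Step 1: Compute numerator: 8 * k * d0^3 = 8 * 6.902 * 4^3 = 3533.824
Step 2: Compute denominator: 27 * eps0 * A = 27 * 8.854e-6 * 43503 = 10.39974
Step 3: Vpi = sqrt(3533.824 / 10.39974)
Vpi = 18.43 V


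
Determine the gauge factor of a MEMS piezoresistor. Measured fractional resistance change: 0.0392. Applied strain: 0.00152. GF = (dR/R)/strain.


Step 1: Identify values.
dR/R = 0.0392, strain = 0.00152
Step 2: GF = (dR/R) / strain = 0.0392 / 0.00152
GF = 25.8


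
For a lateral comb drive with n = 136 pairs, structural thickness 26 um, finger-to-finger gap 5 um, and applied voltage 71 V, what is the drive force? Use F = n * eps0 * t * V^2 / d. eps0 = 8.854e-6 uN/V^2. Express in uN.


Step 1: Parameters: n=136, eps0=8.854e-6 uN/V^2, t=26 um, V=71 V, d=5 um
Step 2: V^2 = 5041
Step 3: F = 136 * 8.854e-6 * 26 * 5041 / 5
F = 31.564 uN


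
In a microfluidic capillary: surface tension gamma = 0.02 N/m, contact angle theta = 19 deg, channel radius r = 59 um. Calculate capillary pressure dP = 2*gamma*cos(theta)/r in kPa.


Step 1: cos(19 deg) = 0.9455
Step 2: Convert r to m: r = 59e-6 m
Step 3: dP = 2 * 0.02 * 0.9455 / 59e-6 = 641.0 Pa
Step 4: Convert Pa to kPa (divide by 1000).
dP = 0.64 kPa


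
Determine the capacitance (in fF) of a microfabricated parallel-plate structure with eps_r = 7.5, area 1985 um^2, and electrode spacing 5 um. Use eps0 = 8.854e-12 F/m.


Step 1: Convert area to m^2: A = 1985e-12 m^2
Step 2: Convert gap to m: d = 5e-6 m
Step 3: C = eps0 * eps_r * A / d
C = 8.854e-12 * 7.5 * 1985e-12 / 5e-6
Step 4: Convert to fF (multiply by 1e15).
C = 26.36 fF


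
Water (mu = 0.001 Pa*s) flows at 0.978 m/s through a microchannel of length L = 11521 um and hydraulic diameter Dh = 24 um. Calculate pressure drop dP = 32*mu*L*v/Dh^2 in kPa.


Step 1: Convert to SI: L = 11521e-6 m, Dh = 24e-6 m
Step 2: dP = 32 * 0.001 * 11521e-6 * 0.978 / (24e-6)^2
Step 3: dP = 625974.33 Pa
Step 4: Convert to kPa: dP = 625.97 kPa


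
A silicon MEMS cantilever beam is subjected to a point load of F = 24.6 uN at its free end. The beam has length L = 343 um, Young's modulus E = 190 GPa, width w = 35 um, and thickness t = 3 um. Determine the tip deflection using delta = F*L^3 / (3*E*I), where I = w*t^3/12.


Step 1: Calculate the second moment of area.
I = w * t^3 / 12 = 35 * 3^3 / 12 = 78.75 um^4
Step 2: Convert E to consistent units (1 GPa = 1000 uN/um^2).
E = 190 GPa = 190000 uN/um^2
Step 3: Calculate tip deflection.
delta = F * L^3 / (3 * E * I)
delta = 24.6 * 343^3 / (3 * 190000 * 78.75)
delta = 22.1153 um


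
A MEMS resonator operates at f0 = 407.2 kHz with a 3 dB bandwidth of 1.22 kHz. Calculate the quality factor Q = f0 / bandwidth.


Step 1: Q = f0 / bandwidth
Step 2: Q = 407.2 / 1.22
Q = 333.8


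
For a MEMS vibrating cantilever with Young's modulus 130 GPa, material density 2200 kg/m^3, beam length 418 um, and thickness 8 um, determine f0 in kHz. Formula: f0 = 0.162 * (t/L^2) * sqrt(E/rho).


Step 1: Convert units to SI.
t_SI = 8e-6 m, L_SI = 418e-6 m
Step 2: Calculate sqrt(E/rho).
sqrt(130e9 / 2200) = 7687.06 m/s
Step 3: Compute f0.
f0 = 0.162 * 8e-6 / (418e-6)^2 * 7687.06 = 57018.1 Hz = 57.02 kHz


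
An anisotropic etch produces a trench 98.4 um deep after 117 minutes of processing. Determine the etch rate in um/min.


Step 1: Etch rate = depth / time
Step 2: rate = 98.4 / 117
rate = 0.841 um/min


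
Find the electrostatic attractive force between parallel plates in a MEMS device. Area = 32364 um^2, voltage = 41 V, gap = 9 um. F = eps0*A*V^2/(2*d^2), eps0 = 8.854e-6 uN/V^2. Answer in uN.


Step 1: Identify parameters.
eps0 = 8.854e-6 uN/V^2, A = 32364 um^2, V = 41 V, d = 9 um
Step 2: Compute V^2 = 41^2 = 1681
Step 3: Compute d^2 = 9^2 = 81
Step 4: F = 0.5 * 8.854e-6 * 32364 * 1681 / 81
F = 2.973 uN


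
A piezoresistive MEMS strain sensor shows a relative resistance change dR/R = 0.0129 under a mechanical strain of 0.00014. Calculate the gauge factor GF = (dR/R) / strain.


Step 1: Identify values.
dR/R = 0.0129, strain = 0.00014
Step 2: GF = (dR/R) / strain = 0.0129 / 0.00014
GF = 92.1


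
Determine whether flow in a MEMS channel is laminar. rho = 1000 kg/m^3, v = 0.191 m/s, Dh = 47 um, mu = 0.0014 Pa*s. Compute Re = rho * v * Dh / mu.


Step 1: Convert Dh to meters: Dh = 47e-6 m
Step 2: Re = rho * v * Dh / mu
Re = 1000 * 0.191 * 47e-6 / 0.0014
Re = 6.412
Since Re = 6.412 is below ~2300, the flow is laminar.


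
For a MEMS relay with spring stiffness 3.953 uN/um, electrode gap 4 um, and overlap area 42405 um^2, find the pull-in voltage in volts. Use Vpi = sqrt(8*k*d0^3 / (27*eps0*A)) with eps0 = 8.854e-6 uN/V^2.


Step 1: Compute numerator: 8 * k * d0^3 = 8 * 3.953 * 4^3 = 2023.936
Step 2: Compute denominator: 27 * eps0 * A = 27 * 8.854e-6 * 42405 = 10.137254
Step 3: Vpi = sqrt(2023.936 / 10.137254)
Vpi = 14.13 V


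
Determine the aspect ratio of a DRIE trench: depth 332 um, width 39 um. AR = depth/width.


Step 1: AR = depth / width
Step 2: AR = 332 / 39
AR = 8.5


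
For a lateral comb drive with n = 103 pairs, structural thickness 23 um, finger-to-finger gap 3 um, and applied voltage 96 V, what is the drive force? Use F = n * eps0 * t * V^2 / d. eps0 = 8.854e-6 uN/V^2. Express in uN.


Step 1: Parameters: n=103, eps0=8.854e-6 uN/V^2, t=23 um, V=96 V, d=3 um
Step 2: V^2 = 9216
Step 3: F = 103 * 8.854e-6 * 23 * 9216 / 3
F = 64.436 uN


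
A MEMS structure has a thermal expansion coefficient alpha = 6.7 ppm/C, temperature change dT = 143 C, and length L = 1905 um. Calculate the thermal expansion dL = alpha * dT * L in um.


Step 1: Convert CTE: alpha = 6.7 ppm/C = 6.7e-6 /C
Step 2: dL = 6.7e-6 * 143 * 1905
dL = 1.8252 um


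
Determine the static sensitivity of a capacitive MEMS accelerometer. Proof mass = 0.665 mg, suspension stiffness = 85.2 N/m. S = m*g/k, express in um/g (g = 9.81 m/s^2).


Step 1: Convert mass: m = 0.665 mg = 6.65e-07 kg
Step 2: S = m * g / k = 6.65e-07 * 9.81 / 85.2
Step 3: S = 7.66e-08 m/g
Step 4: Convert to um/g: S = 0.077 um/g


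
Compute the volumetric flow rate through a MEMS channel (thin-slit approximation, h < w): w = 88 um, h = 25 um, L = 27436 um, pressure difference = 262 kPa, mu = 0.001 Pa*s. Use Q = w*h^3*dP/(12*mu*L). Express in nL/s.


Step 1: Convert all dimensions to SI (meters).
w = 88e-6 m, h = 25e-6 m, L = 27436e-6 m, dP = 262e3 Pa
Step 2: Q = w * h^3 * dP / (12 * mu * L)
Q = 88e-6 * (25e-6)^3 * 262e3 / (12 * 0.001 * 27436e-6) = 1.0942132e-09 m^3/s
Step 3: Convert Q from m^3/s to nL/s (1 m^3 = 1e12 nL, so multiply by 1e12).
Q = 1094.213 nL/s


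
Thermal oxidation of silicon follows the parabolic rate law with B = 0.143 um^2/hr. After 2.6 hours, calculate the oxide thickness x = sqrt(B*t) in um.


Step 1: Compute B*t = 0.143 * 2.6 = 0.3718
Step 2: x = sqrt(0.3718)
x = 0.61 um


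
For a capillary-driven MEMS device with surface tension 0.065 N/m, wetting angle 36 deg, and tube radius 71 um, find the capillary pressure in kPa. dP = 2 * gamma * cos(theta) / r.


Step 1: cos(36 deg) = 0.809
Step 2: Convert r to m: r = 71e-6 m
Step 3: dP = 2 * 0.065 * 0.809 / 71e-6 = 1481.3 Pa
Step 4: Convert Pa to kPa (divide by 1000).
dP = 1.48 kPa


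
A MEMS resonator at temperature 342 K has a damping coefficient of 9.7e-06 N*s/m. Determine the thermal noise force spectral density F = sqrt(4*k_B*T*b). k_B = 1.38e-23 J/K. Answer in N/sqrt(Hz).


Step 1: Compute 4 * k_B * T * b
= 4 * 1.38e-23 * 342 * 9.7e-06
= 1.8312e-25 N^2/Hz
Step 2: F_noise = sqrt(1.8312e-25)
F_noise = 4.28e-13 N/sqrt(Hz)


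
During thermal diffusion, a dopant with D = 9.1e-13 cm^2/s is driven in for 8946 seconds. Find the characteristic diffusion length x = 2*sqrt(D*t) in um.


Step 1: Compute D*t = 9.1e-13 * 8946 = 8.14086e-09 cm^2
Step 2: sqrt(D*t) = 9.02267e-05 cm
Step 3: x = 2 * 9.02267e-05 cm = 1.804534e-04 cm
Step 4: Convert to um (1 cm = 1e4 um): x = 1.805 um


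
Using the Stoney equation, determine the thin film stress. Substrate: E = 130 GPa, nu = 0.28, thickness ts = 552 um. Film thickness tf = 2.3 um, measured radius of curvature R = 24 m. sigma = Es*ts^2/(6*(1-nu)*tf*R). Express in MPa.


Step 1: Compute numerator: Es * ts^2 = 130 * 552^2 = 39611520 (GPa*um^2)
Step 2: Compute denominator (R in um): 6*(1-nu)*tf*R = 6*0.72*2.3*24e6 = 238464000.0 (um^2)
Step 3: sigma (GPa) = 39611520 / 238464000.0 = 1.66111e-01 GPa
Step 4: Convert to MPa (x1000): sigma = 166.1 MPa


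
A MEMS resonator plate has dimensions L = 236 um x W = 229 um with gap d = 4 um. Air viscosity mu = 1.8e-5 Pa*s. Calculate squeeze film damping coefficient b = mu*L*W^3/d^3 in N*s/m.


Step 1: Convert to SI.
L = 236e-6 m, W = 229e-6 m, d = 4e-6 m
Step 2: W^3 = (229e-6)^3 = 1.20e-11 m^3
Step 3: d^3 = (4e-6)^3 = 6.40e-17 m^3
Step 4: b = 1.8e-5 * 236e-6 * 1.20e-11 / 6.40e-17
b = 7.97e-04 N*s/m


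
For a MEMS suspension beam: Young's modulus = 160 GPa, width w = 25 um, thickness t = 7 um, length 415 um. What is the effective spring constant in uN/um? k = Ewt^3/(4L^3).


Step 1: Convert E to consistent units (1 GPa = 1000 uN/um^2).
E = 160 GPa = 160000 uN/um^2
Step 2: Compute t^3 = 7^3 = 343
Step 3: Compute L^3 = 415^3 = 71473375
Step 4: k = 160000 * 25 * 343 / (4 * 71473375)
k = 4.799 uN/um


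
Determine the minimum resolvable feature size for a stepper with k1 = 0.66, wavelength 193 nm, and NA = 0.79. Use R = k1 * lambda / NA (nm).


Step 1: Identify values: k1 = 0.66, lambda = 193 nm, NA = 0.79
Step 2: R = k1 * lambda / NA
R = 0.66 * 193 / 0.79
R = 161.2 nm


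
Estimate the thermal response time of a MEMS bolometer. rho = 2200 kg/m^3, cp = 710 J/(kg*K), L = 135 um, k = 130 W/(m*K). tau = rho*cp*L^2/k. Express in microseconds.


Step 1: Convert L to m: L = 135e-6 m
Step 2: L^2 = (135e-6)^2 = 1.8225e-08 m^2
Step 3: tau = 2200 * 710 * 1.8225e-08 / 130 = 2.189804e-04 s
Step 4: Convert to microseconds (multiply by 1e6).
tau = 218.98 us


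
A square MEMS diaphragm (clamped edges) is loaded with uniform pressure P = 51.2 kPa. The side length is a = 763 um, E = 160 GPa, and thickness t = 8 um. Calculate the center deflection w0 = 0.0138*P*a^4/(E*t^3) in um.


Step 1: Convert pressure to compatible units (E is in GPa, so P in GPa).
P = 51.2 kPa = 51.2e-6 GPa
Step 2: Compute numerator: 0.0138 * P * a^4.
a^4 = 763^4 = 338920744561
numerator = 0.0138 * 51.2e-6 * 338920744561 = 2.394678e+05
Step 3: Compute denominator: E * t^3 = 160 * 8^3 = 81920
Step 4: w0 = numerator / denominator = 2.394678e+05 / 81920 = 2.9232 um


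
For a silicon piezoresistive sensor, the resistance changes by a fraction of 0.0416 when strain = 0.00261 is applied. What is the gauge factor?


Step 1: Identify values.
dR/R = 0.0416, strain = 0.00261
Step 2: GF = (dR/R) / strain = 0.0416 / 0.00261
GF = 15.9


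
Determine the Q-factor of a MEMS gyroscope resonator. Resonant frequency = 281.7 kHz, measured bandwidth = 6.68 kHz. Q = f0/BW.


Step 1: Q = f0 / bandwidth
Step 2: Q = 281.7 / 6.68
Q = 42.2


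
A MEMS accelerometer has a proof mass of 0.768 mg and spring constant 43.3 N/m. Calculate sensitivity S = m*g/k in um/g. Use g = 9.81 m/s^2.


Step 1: Convert mass: m = 0.768 mg = 7.68e-07 kg
Step 2: S = m * g / k = 7.68e-07 * 9.81 / 43.3
Step 3: S = 1.74e-07 m/g
Step 4: Convert to um/g: S = 0.174 um/g


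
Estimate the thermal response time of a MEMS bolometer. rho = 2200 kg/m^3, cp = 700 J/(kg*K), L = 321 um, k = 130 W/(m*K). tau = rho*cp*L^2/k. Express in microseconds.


Step 1: Convert L to m: L = 321e-6 m
Step 2: L^2 = (321e-6)^2 = 1.03041e-07 m^2
Step 3: tau = 2200 * 700 * 1.03041e-07 / 130 = 1.2206395e-03 s
Step 4: Convert to microseconds (multiply by 1e6).
tau = 1220.64 us


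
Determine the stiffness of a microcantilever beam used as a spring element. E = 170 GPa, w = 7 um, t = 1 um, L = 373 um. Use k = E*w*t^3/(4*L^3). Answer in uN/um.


Step 1: Convert E to consistent units (1 GPa = 1000 uN/um^2).
E = 170 GPa = 170000 uN/um^2
Step 2: Compute t^3 = 1^3 = 1
Step 3: Compute L^3 = 373^3 = 51895117
Step 4: k = 170000 * 7 * 1 / (4 * 51895117)
k = 0.0057 uN/um


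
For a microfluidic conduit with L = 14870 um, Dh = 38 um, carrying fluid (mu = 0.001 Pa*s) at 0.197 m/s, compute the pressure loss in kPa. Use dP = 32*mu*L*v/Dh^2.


Step 1: Convert to SI: L = 14870e-6 m, Dh = 38e-6 m
Step 2: dP = 32 * 0.001 * 14870e-6 * 0.197 / (38e-6)^2
Step 3: dP = 64917.23 Pa
Step 4: Convert to kPa: dP = 64.92 kPa


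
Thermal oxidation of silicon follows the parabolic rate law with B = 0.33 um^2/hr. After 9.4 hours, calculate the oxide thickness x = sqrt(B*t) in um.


Step 1: Compute B*t = 0.33 * 9.4 = 3.102
Step 2: x = sqrt(3.102)
x = 1.761 um


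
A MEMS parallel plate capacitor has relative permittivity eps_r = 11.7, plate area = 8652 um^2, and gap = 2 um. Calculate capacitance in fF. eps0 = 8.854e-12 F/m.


Step 1: Convert area to m^2: A = 8652e-12 m^2
Step 2: Convert gap to m: d = 2e-6 m
Step 3: C = eps0 * eps_r * A / d
C = 8.854e-12 * 11.7 * 8652e-12 / 2e-6
Step 4: Convert to fF (multiply by 1e15).
C = 448.14 fF


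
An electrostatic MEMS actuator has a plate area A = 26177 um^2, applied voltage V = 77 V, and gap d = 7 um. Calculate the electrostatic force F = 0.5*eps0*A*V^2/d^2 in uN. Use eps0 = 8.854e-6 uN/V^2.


Step 1: Identify parameters.
eps0 = 8.854e-6 uN/V^2, A = 26177 um^2, V = 77 V, d = 7 um
Step 2: Compute V^2 = 77^2 = 5929
Step 3: Compute d^2 = 7^2 = 49
Step 4: F = 0.5 * 8.854e-6 * 26177 * 5929 / 49
F = 14.022 uN


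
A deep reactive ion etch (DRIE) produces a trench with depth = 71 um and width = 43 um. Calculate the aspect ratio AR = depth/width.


Step 1: AR = depth / width
Step 2: AR = 71 / 43
AR = 1.7


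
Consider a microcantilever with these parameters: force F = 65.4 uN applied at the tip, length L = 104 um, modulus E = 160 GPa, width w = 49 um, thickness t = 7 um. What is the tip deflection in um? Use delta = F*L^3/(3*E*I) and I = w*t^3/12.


Step 1: Calculate the second moment of area.
I = w * t^3 / 12 = 49 * 7^3 / 12 = 1400.5833 um^4
Step 2: Convert E to consistent units (1 GPa = 1000 uN/um^2).
E = 160 GPa = 160000 uN/um^2
Step 3: Calculate tip deflection.
delta = F * L^3 / (3 * E * I)
delta = 65.4 * 104^3 / (3 * 160000 * 1400.5833)
delta = 0.1094 um


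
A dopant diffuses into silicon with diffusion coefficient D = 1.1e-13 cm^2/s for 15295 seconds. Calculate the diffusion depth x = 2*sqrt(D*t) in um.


Step 1: Compute D*t = 1.1e-13 * 15295 = 1.68245e-09 cm^2
Step 2: sqrt(D*t) = 4.102e-05 cm
Step 3: x = 2 * 4.102e-05 cm = 8.204e-05 cm
Step 4: Convert to um (1 cm = 1e4 um): x = 0.82 um


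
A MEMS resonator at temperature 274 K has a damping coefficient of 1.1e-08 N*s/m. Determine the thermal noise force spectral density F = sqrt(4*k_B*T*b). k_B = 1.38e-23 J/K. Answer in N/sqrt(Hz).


Step 1: Compute 4 * k_B * T * b
= 4 * 1.38e-23 * 274 * 1.1e-08
= 1.6637e-28 N^2/Hz
Step 2: F_noise = sqrt(1.6637e-28)
F_noise = 1.29e-14 N/sqrt(Hz)


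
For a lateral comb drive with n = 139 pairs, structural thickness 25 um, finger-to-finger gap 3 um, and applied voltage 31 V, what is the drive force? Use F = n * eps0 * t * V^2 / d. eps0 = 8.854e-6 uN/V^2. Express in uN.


Step 1: Parameters: n=139, eps0=8.854e-6 uN/V^2, t=25 um, V=31 V, d=3 um
Step 2: V^2 = 961
Step 3: F = 139 * 8.854e-6 * 25 * 961 / 3
F = 9.856 uN


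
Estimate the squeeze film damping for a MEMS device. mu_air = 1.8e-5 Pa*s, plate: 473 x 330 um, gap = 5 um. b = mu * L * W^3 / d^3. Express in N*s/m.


Step 1: Convert to SI.
L = 473e-6 m, W = 330e-6 m, d = 5e-6 m
Step 2: W^3 = (330e-6)^3 = 3.59e-11 m^3
Step 3: d^3 = (5e-6)^3 = 1.25e-16 m^3
Step 4: b = 1.8e-5 * 473e-6 * 3.59e-11 / 1.25e-16
b = 2.45e-03 N*s/m


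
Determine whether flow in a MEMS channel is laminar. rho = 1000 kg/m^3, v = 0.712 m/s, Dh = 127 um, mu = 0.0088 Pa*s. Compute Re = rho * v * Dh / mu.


Step 1: Convert Dh to meters: Dh = 127e-6 m
Step 2: Re = rho * v * Dh / mu
Re = 1000 * 0.712 * 127e-6 / 0.0088
Re = 10.275
Since Re = 10.275 is below ~2300, the flow is laminar.


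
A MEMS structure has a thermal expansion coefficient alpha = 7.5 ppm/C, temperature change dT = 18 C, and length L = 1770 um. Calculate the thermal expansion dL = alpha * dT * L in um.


Step 1: Convert CTE: alpha = 7.5 ppm/C = 7.5e-6 /C
Step 2: dL = 7.5e-6 * 18 * 1770
dL = 0.2389 um


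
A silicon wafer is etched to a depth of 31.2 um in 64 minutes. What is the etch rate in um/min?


Step 1: Etch rate = depth / time
Step 2: rate = 31.2 / 64
rate = 0.488 um/min


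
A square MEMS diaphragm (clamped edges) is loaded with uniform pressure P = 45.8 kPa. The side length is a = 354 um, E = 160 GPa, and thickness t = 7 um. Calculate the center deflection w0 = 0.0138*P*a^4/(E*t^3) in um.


Step 1: Convert pressure to compatible units (E is in GPa, so P in GPa).
P = 45.8 kPa = 45.8e-6 GPa
Step 2: Compute numerator: 0.0138 * P * a^4.
a^4 = 354^4 = 15704099856
numerator = 0.0138 * 45.8e-6 * 15704099856 = 9.92562e+03
Step 3: Compute denominator: E * t^3 = 160 * 7^3 = 54880
Step 4: w0 = numerator / denominator = 9.92562e+03 / 54880 = 0.1809 um


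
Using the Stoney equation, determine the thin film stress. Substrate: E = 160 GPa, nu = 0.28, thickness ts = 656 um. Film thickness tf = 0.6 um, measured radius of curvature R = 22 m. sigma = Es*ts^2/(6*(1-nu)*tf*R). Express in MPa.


Step 1: Compute numerator: Es * ts^2 = 160 * 656^2 = 68853760 (GPa*um^2)
Step 2: Compute denominator (R in um): 6*(1-nu)*tf*R = 6*0.72*0.6*22e6 = 57024000.0 (um^2)
Step 3: sigma (GPa) = 68853760 / 57024000.0 = 1.207452e+00 GPa
Step 4: Convert to MPa (x1000): sigma = 1207.5 MPa


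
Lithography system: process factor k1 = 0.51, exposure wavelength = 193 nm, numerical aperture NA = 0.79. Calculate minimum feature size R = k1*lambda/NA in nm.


Step 1: Identify values: k1 = 0.51, lambda = 193 nm, NA = 0.79
Step 2: R = k1 * lambda / NA
R = 0.51 * 193 / 0.79
R = 124.6 nm


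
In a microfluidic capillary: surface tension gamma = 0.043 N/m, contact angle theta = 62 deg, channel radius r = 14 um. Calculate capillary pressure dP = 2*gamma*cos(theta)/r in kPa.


Step 1: cos(62 deg) = 0.4695
Step 2: Convert r to m: r = 14e-6 m
Step 3: dP = 2 * 0.043 * 0.4695 / 14e-6 = 2884.1 Pa
Step 4: Convert Pa to kPa (divide by 1000).
dP = 2.88 kPa


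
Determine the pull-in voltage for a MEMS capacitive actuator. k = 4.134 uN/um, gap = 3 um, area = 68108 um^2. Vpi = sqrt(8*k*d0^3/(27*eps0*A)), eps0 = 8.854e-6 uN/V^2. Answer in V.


Step 1: Compute numerator: 8 * k * d0^3 = 8 * 4.134 * 3^3 = 892.944
Step 2: Compute denominator: 27 * eps0 * A = 27 * 8.854e-6 * 68108 = 16.281762
Step 3: Vpi = sqrt(892.944 / 16.281762)
Vpi = 7.41 V


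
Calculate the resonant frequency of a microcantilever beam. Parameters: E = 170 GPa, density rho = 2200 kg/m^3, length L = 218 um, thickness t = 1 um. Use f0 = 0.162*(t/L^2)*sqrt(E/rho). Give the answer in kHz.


Step 1: Convert units to SI.
t_SI = 1e-6 m, L_SI = 218e-6 m
Step 2: Calculate sqrt(E/rho).
sqrt(170e9 / 2200) = 8790.49 m/s
Step 3: Compute f0.
f0 = 0.162 * 1e-6 / (218e-6)^2 * 8790.49 = 29965.1 Hz = 29.97 kHz


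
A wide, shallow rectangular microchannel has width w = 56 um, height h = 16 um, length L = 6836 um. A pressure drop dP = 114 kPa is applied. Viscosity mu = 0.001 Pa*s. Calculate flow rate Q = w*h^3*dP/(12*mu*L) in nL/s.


Step 1: Convert all dimensions to SI (meters).
w = 56e-6 m, h = 16e-6 m, L = 6836e-6 m, dP = 114e3 Pa
Step 2: Q = w * h^3 * dP / (12 * mu * L)
Q = 56e-6 * (16e-6)^3 * 114e3 / (12 * 0.001 * 6836e-6) = 3.1876419e-10 m^3/s
Step 3: Convert Q from m^3/s to nL/s (1 m^3 = 1e12 nL, so multiply by 1e12).
Q = 318.764 nL/s


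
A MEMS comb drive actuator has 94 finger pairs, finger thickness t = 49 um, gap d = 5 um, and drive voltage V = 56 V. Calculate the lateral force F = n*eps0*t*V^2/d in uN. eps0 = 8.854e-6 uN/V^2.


Step 1: Parameters: n=94, eps0=8.854e-6 uN/V^2, t=49 um, V=56 V, d=5 um
Step 2: V^2 = 3136
Step 3: F = 94 * 8.854e-6 * 49 * 3136 / 5
F = 25.578 uN


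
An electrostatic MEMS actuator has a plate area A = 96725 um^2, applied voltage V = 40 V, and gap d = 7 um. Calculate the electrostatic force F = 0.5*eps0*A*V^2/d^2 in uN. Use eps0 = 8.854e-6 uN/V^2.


Step 1: Identify parameters.
eps0 = 8.854e-6 uN/V^2, A = 96725 um^2, V = 40 V, d = 7 um
Step 2: Compute V^2 = 40^2 = 1600
Step 3: Compute d^2 = 7^2 = 49
Step 4: F = 0.5 * 8.854e-6 * 96725 * 1600 / 49
F = 13.982 uN


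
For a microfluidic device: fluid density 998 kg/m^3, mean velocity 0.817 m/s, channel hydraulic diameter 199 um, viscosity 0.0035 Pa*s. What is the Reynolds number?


Step 1: Convert Dh to meters: Dh = 199e-6 m
Step 2: Re = rho * v * Dh / mu
Re = 998 * 0.817 * 199e-6 / 0.0035
Re = 46.359


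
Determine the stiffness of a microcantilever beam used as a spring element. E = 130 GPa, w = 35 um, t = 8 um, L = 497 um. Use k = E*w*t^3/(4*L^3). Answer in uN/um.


Step 1: Convert E to consistent units (1 GPa = 1000 uN/um^2).
E = 130 GPa = 130000 uN/um^2
Step 2: Compute t^3 = 8^3 = 512
Step 3: Compute L^3 = 497^3 = 122763473
Step 4: k = 130000 * 35 * 512 / (4 * 122763473)
k = 4.7441 uN/um


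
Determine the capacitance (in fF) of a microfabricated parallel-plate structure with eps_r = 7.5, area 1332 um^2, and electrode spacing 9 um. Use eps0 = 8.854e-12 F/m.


Step 1: Convert area to m^2: A = 1332e-12 m^2
Step 2: Convert gap to m: d = 9e-6 m
Step 3: C = eps0 * eps_r * A / d
C = 8.854e-12 * 7.5 * 1332e-12 / 9e-6
Step 4: Convert to fF (multiply by 1e15).
C = 9.83 fF


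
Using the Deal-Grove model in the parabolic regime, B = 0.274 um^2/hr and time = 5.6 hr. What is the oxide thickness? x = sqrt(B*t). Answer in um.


Step 1: Compute B*t = 0.274 * 5.6 = 1.5344
Step 2: x = sqrt(1.5344)
x = 1.239 um


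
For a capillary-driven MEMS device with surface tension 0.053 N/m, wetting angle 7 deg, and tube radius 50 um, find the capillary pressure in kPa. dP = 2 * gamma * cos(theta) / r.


Step 1: cos(7 deg) = 0.9925
Step 2: Convert r to m: r = 50e-6 m
Step 3: dP = 2 * 0.053 * 0.9925 / 50e-6 = 2104.1 Pa
Step 4: Convert Pa to kPa (divide by 1000).
dP = 2.1 kPa


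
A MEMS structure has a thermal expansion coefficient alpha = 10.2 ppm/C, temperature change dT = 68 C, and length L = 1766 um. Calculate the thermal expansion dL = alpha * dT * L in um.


Step 1: Convert CTE: alpha = 10.2 ppm/C = 10.2e-6 /C
Step 2: dL = 10.2e-6 * 68 * 1766
dL = 1.2249 um


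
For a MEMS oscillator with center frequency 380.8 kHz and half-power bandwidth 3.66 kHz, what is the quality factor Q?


Step 1: Q = f0 / bandwidth
Step 2: Q = 380.8 / 3.66
Q = 104.0


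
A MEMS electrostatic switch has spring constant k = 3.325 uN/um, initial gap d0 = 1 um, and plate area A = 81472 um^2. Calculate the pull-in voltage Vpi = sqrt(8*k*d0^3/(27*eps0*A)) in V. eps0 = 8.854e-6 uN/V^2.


Step 1: Compute numerator: 8 * k * d0^3 = 8 * 3.325 * 1^3 = 26.6
Step 2: Compute denominator: 27 * eps0 * A = 27 * 8.854e-6 * 81472 = 19.476533
Step 3: Vpi = sqrt(26.6 / 19.476533)
Vpi = 1.17 V


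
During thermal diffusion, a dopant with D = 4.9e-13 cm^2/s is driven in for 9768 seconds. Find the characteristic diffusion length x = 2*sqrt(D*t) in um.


Step 1: Compute D*t = 4.9e-13 * 9768 = 4.78632e-09 cm^2
Step 2: sqrt(D*t) = 6.91832e-05 cm
Step 3: x = 2 * 6.91832e-05 cm = 1.383664e-04 cm
Step 4: Convert to um (1 cm = 1e4 um): x = 1.384 um


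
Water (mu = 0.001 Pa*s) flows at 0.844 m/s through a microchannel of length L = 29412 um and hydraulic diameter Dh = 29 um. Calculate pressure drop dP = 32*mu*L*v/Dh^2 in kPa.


Step 1: Convert to SI: L = 29412e-6 m, Dh = 29e-6 m
Step 2: dP = 32 * 0.001 * 29412e-6 * 0.844 / (29e-6)^2
Step 3: dP = 944541.37 Pa
Step 4: Convert to kPa: dP = 944.54 kPa


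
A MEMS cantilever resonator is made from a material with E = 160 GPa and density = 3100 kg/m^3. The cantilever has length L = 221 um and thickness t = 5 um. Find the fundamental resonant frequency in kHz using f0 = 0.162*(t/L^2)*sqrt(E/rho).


Step 1: Convert units to SI.
t_SI = 5e-6 m, L_SI = 221e-6 m
Step 2: Calculate sqrt(E/rho).
sqrt(160e9 / 3100) = 7184.21 m/s
Step 3: Compute f0.
f0 = 0.162 * 5e-6 / (221e-6)^2 * 7184.21 = 119146.0 Hz = 119.15 kHz


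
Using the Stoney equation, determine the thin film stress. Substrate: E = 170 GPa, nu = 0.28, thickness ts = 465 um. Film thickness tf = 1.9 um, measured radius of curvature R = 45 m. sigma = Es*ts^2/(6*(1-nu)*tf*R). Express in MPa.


Step 1: Compute numerator: Es * ts^2 = 170 * 465^2 = 36758250 (GPa*um^2)
Step 2: Compute denominator (R in um): 6*(1-nu)*tf*R = 6*0.72*1.9*45e6 = 369360000.0 (um^2)
Step 3: sigma (GPa) = 36758250 / 369360000.0 = 9.9519e-02 GPa
Step 4: Convert to MPa (x1000): sigma = 99.5 MPa


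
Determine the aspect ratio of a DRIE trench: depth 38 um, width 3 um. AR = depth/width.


Step 1: AR = depth / width
Step 2: AR = 38 / 3
AR = 12.7


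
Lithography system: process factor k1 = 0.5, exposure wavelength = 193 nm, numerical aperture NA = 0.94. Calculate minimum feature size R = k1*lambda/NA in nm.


Step 1: Identify values: k1 = 0.5, lambda = 193 nm, NA = 0.94
Step 2: R = k1 * lambda / NA
R = 0.5 * 193 / 0.94
R = 102.7 nm


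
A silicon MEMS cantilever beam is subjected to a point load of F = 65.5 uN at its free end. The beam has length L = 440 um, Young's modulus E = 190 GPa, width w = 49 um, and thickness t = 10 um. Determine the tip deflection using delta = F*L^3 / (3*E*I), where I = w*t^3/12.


Step 1: Calculate the second moment of area.
I = w * t^3 / 12 = 49 * 10^3 / 12 = 4083.3333 um^4
Step 2: Convert E to consistent units (1 GPa = 1000 uN/um^2).
E = 190 GPa = 190000 uN/um^2
Step 3: Calculate tip deflection.
delta = F * L^3 / (3 * E * I)
delta = 65.5 * 440^3 / (3 * 190000 * 4083.3333)
delta = 2.3972 um


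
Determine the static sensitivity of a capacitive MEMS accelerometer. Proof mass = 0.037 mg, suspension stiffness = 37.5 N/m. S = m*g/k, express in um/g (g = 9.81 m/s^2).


Step 1: Convert mass: m = 0.037 mg = 3.70e-08 kg
Step 2: S = m * g / k = 3.70e-08 * 9.81 / 37.5
Step 3: S = 9.68e-09 m/g
Step 4: Convert to um/g: S = 0.01 um/g


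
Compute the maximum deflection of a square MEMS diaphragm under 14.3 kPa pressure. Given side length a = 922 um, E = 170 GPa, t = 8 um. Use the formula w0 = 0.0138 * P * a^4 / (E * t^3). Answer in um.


Step 1: Convert pressure to compatible units (E is in GPa, so P in GPa).
P = 14.3 kPa = 14.3e-6 GPa
Step 2: Compute numerator: 0.0138 * P * a^4.
a^4 = 922^4 = 722642807056
numerator = 0.0138 * 14.3e-6 * 722642807056 = 1.426063e+05
Step 3: Compute denominator: E * t^3 = 170 * 8^3 = 87040
Step 4: w0 = numerator / denominator = 1.426063e+05 / 87040 = 1.6384 um


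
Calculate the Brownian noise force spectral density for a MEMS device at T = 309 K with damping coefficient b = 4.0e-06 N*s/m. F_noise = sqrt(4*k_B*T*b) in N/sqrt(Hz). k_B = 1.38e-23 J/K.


Step 1: Compute 4 * k_B * T * b
= 4 * 1.38e-23 * 309 * 4.0e-06
= 6.8227e-26 N^2/Hz
Step 2: F_noise = sqrt(6.8227e-26)
F_noise = 2.61e-13 N/sqrt(Hz)


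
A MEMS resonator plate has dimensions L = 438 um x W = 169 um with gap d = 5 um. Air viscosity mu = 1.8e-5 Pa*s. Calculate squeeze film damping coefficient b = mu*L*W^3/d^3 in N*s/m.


Step 1: Convert to SI.
L = 438e-6 m, W = 169e-6 m, d = 5e-6 m
Step 2: W^3 = (169e-6)^3 = 4.83e-12 m^3
Step 3: d^3 = (5e-6)^3 = 1.25e-16 m^3
Step 4: b = 1.8e-5 * 438e-6 * 4.83e-12 / 1.25e-16
b = 3.04e-04 N*s/m


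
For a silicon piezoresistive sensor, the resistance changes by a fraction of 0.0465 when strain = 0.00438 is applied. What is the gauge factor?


Step 1: Identify values.
dR/R = 0.0465, strain = 0.00438
Step 2: GF = (dR/R) / strain = 0.0465 / 0.00438
GF = 10.6


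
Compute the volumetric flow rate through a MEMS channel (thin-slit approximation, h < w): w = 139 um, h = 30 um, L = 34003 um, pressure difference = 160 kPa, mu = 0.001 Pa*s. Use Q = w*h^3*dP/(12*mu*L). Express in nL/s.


Step 1: Convert all dimensions to SI (meters).
w = 139e-6 m, h = 30e-6 m, L = 34003e-6 m, dP = 160e3 Pa
Step 2: Q = w * h^3 * dP / (12 * mu * L)
Q = 139e-6 * (30e-6)^3 * 160e3 / (12 * 0.001 * 34003e-6) = 1.47163486e-09 m^3/s
Step 3: Convert Q from m^3/s to nL/s (1 m^3 = 1e12 nL, so multiply by 1e12).
Q = 1471.635 nL/s
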